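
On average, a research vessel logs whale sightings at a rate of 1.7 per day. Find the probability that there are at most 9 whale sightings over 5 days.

Over the interval, μ = 1.7 × 5 = 8.5 (5 days).
P(N ≤ 9) = Σ_{j=0}^{9} e^(−μ) μ^j/j! ≈ 0.6530.

0.6530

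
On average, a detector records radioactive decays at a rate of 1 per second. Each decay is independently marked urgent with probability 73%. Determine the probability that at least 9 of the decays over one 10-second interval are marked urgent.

Thinning: the decays that are marked urgent themselves form a Poisson process with rate 0.73 × 1 = 0.73 per second.
Over the interval, μ = 0.73 × 10 = 7.3 (a 10-second interval = 10 seconds).
P(N ≥ 9) = 1 − P(N ≤ 8) ≈ 0.3108.

0.3108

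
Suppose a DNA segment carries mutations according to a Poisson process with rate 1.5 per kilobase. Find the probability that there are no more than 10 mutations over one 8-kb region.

0.3472

Over the interval, μ = 1.5 × 8 = 12 (an 8-kb region = 8 kilobases).
P(N ≤ 10) = Σ_{j=0}^{10} e^(−μ) μ^j/j! ≈ 0.3472.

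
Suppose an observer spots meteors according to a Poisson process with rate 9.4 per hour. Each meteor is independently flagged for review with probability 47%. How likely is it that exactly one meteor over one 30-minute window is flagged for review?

Thinning: the meteors that are flagged for review themselves form a Poisson process with rate 0.47 × 9.4 = 4.418 per hour.
Over the interval, μ = 4.418 × 0.5 = 2.209 (a 30-minute window = 0.5 hours).
P(N = 1) = e^(−2.209) · 2.209^1/1! ≈ 0.2426.

0.2426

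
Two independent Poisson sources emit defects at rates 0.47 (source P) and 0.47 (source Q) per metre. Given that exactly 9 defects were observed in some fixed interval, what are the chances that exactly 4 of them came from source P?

0.2461

Given the total, each event is independently from source P with probability p = λ_P/(λ_P+λ_Q) = 0.47/0.94 = 0.5000.
So K ~ Binomial(9, 0.47/0.94): P(K = 4) = C(9,4) · (0.47/0.94)^4 · (0.47/0.94)^5 ≈ 0.2461.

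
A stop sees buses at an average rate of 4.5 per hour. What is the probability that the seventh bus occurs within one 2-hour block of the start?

Over the interval, μ = 4.5 × 2 = 9 (a 2-hour block = 2 hours).
The seventh arrival falls in the interval iff at least 7 events occur there: P(S_7 ≤ t) = P(N ≥ 7) = 1 − P(N ≤ 6) ≈ 0.7932.

0.7932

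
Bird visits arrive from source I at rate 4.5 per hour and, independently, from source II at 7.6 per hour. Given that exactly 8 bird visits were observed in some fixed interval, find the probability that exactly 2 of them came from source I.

0.2378

Given the total, each event is independently from source I with probability p = λ_I/(λ_I+λ_II) = 4.5/12.1 ≈ 0.3719.
So K ~ Binomial(8, 4.5/12.1): P(K = 2) = C(8,2) · (4.5/12.1)^2 · (7.6/12.1)^6 ≈ 0.2378.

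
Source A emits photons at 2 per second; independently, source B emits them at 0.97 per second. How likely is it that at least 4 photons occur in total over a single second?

0.3460

Independent Poisson processes superpose: combined rate λ = 2 + 0.97 = 2.97 per second.
So μ = 2.97.
P(N ≥ 4) = 1 − P(N ≤ 3) ≈ 0.3460.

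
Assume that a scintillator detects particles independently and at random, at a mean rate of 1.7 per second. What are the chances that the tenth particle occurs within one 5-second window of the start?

Over the interval, μ = 1.7 × 5 = 8.5 (a 5-second window = 5 seconds).
The tenth arrival falls in the interval iff at least 10 events occur there: P(S_10 ≤ t) = P(N ≥ 10) = 1 − P(N ≤ 9) ≈ 0.3470.

0.3470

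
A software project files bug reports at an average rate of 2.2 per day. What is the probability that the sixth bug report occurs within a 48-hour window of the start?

0.2801

Over the interval, μ = 2.2 × 2 = 4.4 (a 48-hour window = 2 days).
The sixth arrival falls in the interval iff at least 6 events occur there: P(S_6 ≤ t) = P(N ≥ 6) = 1 − P(N ≤ 5) ≈ 0.2801.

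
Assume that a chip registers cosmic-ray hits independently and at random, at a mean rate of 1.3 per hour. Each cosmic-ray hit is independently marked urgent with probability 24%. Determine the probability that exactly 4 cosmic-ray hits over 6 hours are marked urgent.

Thinning: the cosmic-ray hits that are marked urgent themselves form a Poisson process with rate 0.24 × 1.3 = 0.312 per hour.
Over the interval, μ = 0.312 × 6 = 1.872 (6 hours).
P(N = 4) = e^(−1.872) · 1.872^4/4! ≈ 0.0787.

0.0787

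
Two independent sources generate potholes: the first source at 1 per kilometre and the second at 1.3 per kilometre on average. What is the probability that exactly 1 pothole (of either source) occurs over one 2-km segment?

0.0462

Independent Poisson processes superpose: combined rate λ = 1 + 1.3 = 2.3 per kilometre.
Over the interval, μ = 2.3 × 2 = 4.6 (a 2-km segment = 2 kilometres).
P(N = 1) = e^(−4.6) · 4.6^1/1! ≈ 0.0462.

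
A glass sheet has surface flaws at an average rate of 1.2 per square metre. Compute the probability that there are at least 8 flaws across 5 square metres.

Over the interval, μ = 1.2 × 5 = 6 (5 square metres).
P(N ≥ 8) = 1 − P(N ≤ 7) = 1 − Σ_{j=0}^{7} e^(−μ) μ^j/j! ≈ 0.2560.

0.2560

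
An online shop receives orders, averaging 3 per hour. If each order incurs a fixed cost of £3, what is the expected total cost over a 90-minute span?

£13.5

E[N] = 3 × 1.5 = 4.5 (a 90-minute span = 1.5 hours); E[cost] = 4.5 × £3 = £13.5.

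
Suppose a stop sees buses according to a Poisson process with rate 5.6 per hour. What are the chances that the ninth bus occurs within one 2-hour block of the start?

Over the interval, μ = 5.6 × 2 = 11.2 (a 2-hour block = 2 hours).
The ninth arrival falls in the interval iff at least 9 events occur there: P(S_9 ≤ t) = P(N ≥ 9) = 1 − P(N ≤ 8) ≈ 0.7853.

0.7853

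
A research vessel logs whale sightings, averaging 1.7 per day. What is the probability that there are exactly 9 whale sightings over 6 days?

Over the interval, μ = 1.7 × 6 = 10.2 (6 days).
P(N = 9) = e^(−μ) μ^9/9! = e^(−10.2) · 10.2^9/362880 ≈ 0.1224.

0.1224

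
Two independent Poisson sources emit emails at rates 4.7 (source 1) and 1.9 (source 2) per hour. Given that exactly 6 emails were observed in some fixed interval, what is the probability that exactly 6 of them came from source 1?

Given the total, each event is independently from source 1 with probability p = λ_1/(λ_1+λ_2) = 4.7/6.6 ≈ 0.7121.
So K ~ Binomial(6, 4.7/6.6): P(K = 6) = C(6,6) · (4.7/6.6)^6 · (1.9/6.6)^0 ≈ 0.1304.

0.1304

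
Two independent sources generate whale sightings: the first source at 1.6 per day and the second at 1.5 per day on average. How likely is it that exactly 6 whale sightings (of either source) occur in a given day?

Independent Poisson processes superpose: combined rate λ = 1.6 + 1.5 = 3.1 per day.
So μ = 3.1.
P(N = 6) = e^(−3.1) · 3.1^6/6! ≈ 0.0555.

0.0555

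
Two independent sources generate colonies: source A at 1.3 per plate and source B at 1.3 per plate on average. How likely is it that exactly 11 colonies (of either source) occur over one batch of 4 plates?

Independent Poisson processes superpose: combined rate λ = 1.3 + 1.3 = 2.6 per plate.
Over the interval, μ = 2.6 × 4 = 10.4 (a batch of 4 plates = 4 plates).
P(N = 11) = e^(−10.4) · 10.4^11/11! ≈ 0.1174.

0.1174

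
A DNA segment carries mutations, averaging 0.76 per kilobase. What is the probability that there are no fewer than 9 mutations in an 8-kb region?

0.1611

Over the interval, μ = 0.76 × 8 = 6.08 (an 8-kb region = 8 kilobases).
P(N ≥ 9) = 1 − P(N ≤ 8) = 1 − Σ_{j=0}^{8} e^(−μ) μ^j/j! ≈ 0.1611.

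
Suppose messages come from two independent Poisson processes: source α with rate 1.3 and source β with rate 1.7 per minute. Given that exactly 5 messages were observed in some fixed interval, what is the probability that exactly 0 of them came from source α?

0.0584

Given the total, each event is independently from source α with probability p = λ_α/(λ_α+λ_β) = 1.3/3 ≈ 0.4333.
So K ~ Binomial(5, 1.3/3): P(K = 0) = C(5,0) · (1.3/3)^0 · (1.7/3)^5 ≈ 0.0584.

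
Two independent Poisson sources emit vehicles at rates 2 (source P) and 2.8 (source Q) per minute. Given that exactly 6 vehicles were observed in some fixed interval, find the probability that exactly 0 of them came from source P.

Given the total, each event is independently from source P with probability p = λ_P/(λ_P+λ_Q) = 2/4.8 ≈ 0.4167.
So K ~ Binomial(6, 2/4.8): P(K = 0) = C(6,0) · (2/4.8)^0 · (2.8/4.8)^6 ≈ 0.0394.

0.0394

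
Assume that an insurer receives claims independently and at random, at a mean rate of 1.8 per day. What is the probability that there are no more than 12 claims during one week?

Over the interval, μ = 1.8 × 7 = 12.6 (a week = 7 days).
P(N ≤ 12) = Σ_{j=0}^{12} e^(−μ) μ^j/j! ≈ 0.5077.

0.5077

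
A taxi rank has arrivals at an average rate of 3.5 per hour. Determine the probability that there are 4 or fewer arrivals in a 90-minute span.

0.3978

Over the interval, μ = 3.5 × 1.5 = 5.25 (a 90-minute span = 1.5 hours).
P(N ≤ 4) = Σ_{j=0}^{4} e^(−μ) μ^j/j! ≈ 0.3978.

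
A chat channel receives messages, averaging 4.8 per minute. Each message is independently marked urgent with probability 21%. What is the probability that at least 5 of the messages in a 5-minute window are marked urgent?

0.5665

Thinning: the messages that are marked urgent themselves form a Poisson process with rate 0.21 × 4.8 = 1.008 per minute.
Over the interval, μ = 1.008 × 5 = 5.04 (a 5-minute window = 5 minutes).
P(N ≥ 5) = 1 − P(N ≤ 4) ≈ 0.5665.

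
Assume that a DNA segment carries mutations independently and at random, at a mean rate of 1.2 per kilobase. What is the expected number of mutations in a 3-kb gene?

E[N] = λt = 1.2 × 3 = 3.6 (a 3-kb gene = 3 kilobases).

3.6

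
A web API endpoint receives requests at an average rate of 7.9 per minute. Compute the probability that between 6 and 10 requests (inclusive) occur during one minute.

With mean μ = 7.9 per minute,
P(6 ≤ N ≤ 10) = Σ_{j=6}^{10} e^(−7.9) · 7.9^j/j! ≈ 0.6251.

0.6251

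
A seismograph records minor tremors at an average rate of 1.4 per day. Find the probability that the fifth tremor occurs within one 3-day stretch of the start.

Over the interval, μ = 1.4 × 3 = 4.2 (a 3-day stretch = 3 days).
The fifth arrival falls in the interval iff at least 5 events occur there: P(S_5 ≤ t) = P(N ≥ 5) = 1 − P(N ≤ 4) ≈ 0.4102.

0.4102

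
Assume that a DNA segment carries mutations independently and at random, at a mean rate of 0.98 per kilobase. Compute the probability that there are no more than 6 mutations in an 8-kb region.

0.3333

Over the interval, μ = 0.98 × 8 = 7.84 (an 8-kb region = 8 kilobases).
P(N ≤ 6) = Σ_{j=0}^{6} e^(−μ) μ^j/j! ≈ 0.3333.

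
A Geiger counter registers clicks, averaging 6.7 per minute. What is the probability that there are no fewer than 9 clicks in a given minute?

0.2327

With mean μ = 6.7 per minute,
P(N ≥ 9) = 1 − P(N ≤ 8) = 1 − Σ_{j=0}^{8} e^(−μ) μ^j/j! ≈ 0.2327.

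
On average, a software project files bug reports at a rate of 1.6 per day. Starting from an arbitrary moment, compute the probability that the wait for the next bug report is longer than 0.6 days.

The wait for the next event is exponential with rate λ = 1.6 per day.
P(T > 0.6) = e^(−λt) = e^(−1.6 × 0.6) = e^(−0.96) ≈ 0.3829.

0.3829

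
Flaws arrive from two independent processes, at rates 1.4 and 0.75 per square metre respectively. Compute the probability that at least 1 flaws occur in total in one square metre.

Independent Poisson processes superpose: combined rate λ = 1.4 + 0.75 = 2.15 per square metre.
So μ = 2.15.
P(N ≥ 1) = 1 − P(N ≤ 0) ≈ 0.8835.

0.8835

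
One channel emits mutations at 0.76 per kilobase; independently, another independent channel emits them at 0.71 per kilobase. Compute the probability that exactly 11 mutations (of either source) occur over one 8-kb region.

0.1164

Independent Poisson processes superpose: combined rate λ = 0.76 + 0.71 = 1.47 per kilobase.
Over the interval, μ = 1.47 × 8 = 11.76 (an 8-kb region = 8 kilobases).
P(N = 11) = e^(−11.76) · 11.76^11/11! ≈ 0.1164.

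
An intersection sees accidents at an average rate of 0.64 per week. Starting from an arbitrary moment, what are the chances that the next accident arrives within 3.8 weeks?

Inter-arrival times are exponential with rate λ = 0.64 per week.
P(T ≤ 3.8) = 1 − e^(−λt) = 1 − e^(−0.64 × 3.8) = 1 − e^(−2.432) ≈ 0.9121.

0.9121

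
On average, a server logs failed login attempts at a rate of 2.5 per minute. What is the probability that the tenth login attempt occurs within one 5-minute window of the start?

0.7986

Over the interval, μ = 2.5 × 5 = 12.5 (a 5-minute window = 5 minutes).
The tenth arrival falls in the interval iff at least 10 events occur there: P(S_10 ≤ t) = P(N ≥ 10) = 1 − P(N ≤ 9) ≈ 0.7986.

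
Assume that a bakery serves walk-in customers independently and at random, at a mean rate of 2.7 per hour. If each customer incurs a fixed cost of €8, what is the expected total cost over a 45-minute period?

E[N] = 2.7 × 0.75 = 2.025 (a 45-minute period = 0.75 hours); E[cost] = 2.025 × €8 = €16.2.

€16.2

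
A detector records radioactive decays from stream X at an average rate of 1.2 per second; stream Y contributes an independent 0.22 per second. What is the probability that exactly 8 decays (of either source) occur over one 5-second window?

0.1321

Independent Poisson processes superpose: combined rate λ = 1.2 + 0.22 = 1.42 per second.
Over the interval, μ = 1.42 × 5 = 7.1 (a 5-second window = 5 seconds).
P(N = 8) = e^(−7.1) · 7.1^8/8! ≈ 0.1321.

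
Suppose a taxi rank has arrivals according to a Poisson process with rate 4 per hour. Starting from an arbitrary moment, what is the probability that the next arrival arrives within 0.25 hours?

Inter-arrival times are exponential with rate λ = 4 per hour.
P(T ≤ 0.25) = 1 − e^(−λt) = 1 − e^(−4 × 0.25) = 1 − e^(−1) ≈ 0.6321.

0.6321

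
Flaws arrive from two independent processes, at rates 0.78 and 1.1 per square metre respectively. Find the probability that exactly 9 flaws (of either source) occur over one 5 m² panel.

Independent Poisson processes superpose: combined rate λ = 0.78 + 1.1 = 1.88 per square metre.
Over the interval, μ = 1.88 × 5 = 9.4 (a 5 m² panel = 5 square metres).
P(N = 9) = e^(−9.4) · 9.4^9/9! ≈ 0.1306.

0.1306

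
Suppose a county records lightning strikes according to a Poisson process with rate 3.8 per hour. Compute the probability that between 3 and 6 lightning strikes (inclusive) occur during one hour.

With mean μ = 3.8 per hour,
P(3 ≤ N ≤ 6) = Σ_{j=3}^{6} e^(−3.8) · 3.8^j/j! ≈ 0.6402.

0.6402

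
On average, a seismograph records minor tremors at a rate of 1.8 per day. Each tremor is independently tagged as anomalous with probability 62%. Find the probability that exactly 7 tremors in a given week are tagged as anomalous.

Thinning: the tremors that are tagged as anomalous themselves form a Poisson process with rate 0.62 × 1.8 = 1.116 per day.
Over the interval, μ = 1.116 × 7 = 7.812 (a week = 7 days).
P(N = 7) = e^(−7.812) · 7.812^7/7! ≈ 0.1426.

0.1426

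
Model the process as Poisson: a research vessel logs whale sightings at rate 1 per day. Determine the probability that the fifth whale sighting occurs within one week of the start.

0.8270

Over the interval, μ = 1 × 7 = 7 (a week = 7 days).
The fifth arrival falls in the interval iff at least 5 events occur there: P(S_5 ≤ t) = P(N ≥ 5) = 1 − P(N ≤ 4) ≈ 0.8270.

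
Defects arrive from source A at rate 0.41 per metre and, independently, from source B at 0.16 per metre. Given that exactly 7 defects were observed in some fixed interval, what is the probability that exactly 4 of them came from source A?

0.2072

Given the total, each event is independently from source A with probability p = λ_A/(λ_A+λ_B) = 0.41/0.57 ≈ 0.7193.
So K ~ Binomial(7, 0.41/0.57): P(K = 4) = C(7,4) · (0.41/0.57)^4 · (0.16/0.57)^3 ≈ 0.2072.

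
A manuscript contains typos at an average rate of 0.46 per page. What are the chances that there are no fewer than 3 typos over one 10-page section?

Over the interval, μ = 0.46 × 10 = 4.6 (a 10-page section = 10 pages).
P(N ≥ 3) = 1 − P(N ≤ 2) = 1 − Σ_{j=0}^{2} e^(−μ) μ^j/j! ≈ 0.8374.

0.8374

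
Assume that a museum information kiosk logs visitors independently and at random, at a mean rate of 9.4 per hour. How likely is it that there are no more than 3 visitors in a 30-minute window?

0.3097

Over the interval, μ = 9.4 × 0.5 = 4.7 (a 30-minute window = 0.5 hours).
P(N ≤ 3) = Σ_{j=0}^{3} e^(−μ) μ^j/j! ≈ 0.3097.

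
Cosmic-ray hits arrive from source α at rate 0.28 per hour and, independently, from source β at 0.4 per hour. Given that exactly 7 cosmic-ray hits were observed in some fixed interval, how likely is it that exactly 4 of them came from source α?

Given the total, each event is independently from source α with probability p = λ_α/(λ_α+λ_β) = 0.28/0.68 ≈ 0.4118.
So K ~ Binomial(7, 0.28/0.68): P(K = 4) = C(7,4) · (0.28/0.68)^4 · (0.4/0.68)^3 ≈ 0.2048.

0.2048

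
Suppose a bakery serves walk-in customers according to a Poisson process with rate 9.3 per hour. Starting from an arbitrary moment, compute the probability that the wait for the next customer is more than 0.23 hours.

The wait for the next event is exponential with rate λ = 9.3 per hour.
P(T > 0.23) = e^(−λt) = e^(−9.3 × 0.23) = e^(−2.139) ≈ 0.1178.

0.1178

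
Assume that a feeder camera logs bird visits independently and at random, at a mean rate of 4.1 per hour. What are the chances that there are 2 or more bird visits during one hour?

With mean μ = 4.1 per hour,
P(N ≥ 2) = 1 − P(N ≤ 1) = 1 − Σ_{j=0}^{1} e^(−μ) μ^j/j! ≈ 0.9155.

0.9155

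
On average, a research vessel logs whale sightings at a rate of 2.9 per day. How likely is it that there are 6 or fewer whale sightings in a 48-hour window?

Over the interval, μ = 2.9 × 2 = 5.8 (a 48-hour window = 2 days).
P(N ≤ 6) = Σ_{j=0}^{6} e^(−μ) μ^j/j! ≈ 0.6384.

0.6384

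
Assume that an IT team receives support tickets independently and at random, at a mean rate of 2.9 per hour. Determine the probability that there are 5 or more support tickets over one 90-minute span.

0.4392

Over the interval, μ = 2.9 × 1.5 = 4.35 (a 90-minute span = 1.5 hours).
P(N ≥ 5) = 1 − P(N ≤ 4) = 1 − Σ_{j=0}^{4} e^(−μ) μ^j/j! ≈ 0.4392.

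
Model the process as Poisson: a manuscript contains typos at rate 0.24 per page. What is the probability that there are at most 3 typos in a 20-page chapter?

Over the interval, μ = 0.24 × 20 = 4.8 (a 20-page chapter = 20 pages).
P(N ≤ 3) = Σ_{j=0}^{3} e^(−μ) μ^j/j! ≈ 0.2942.

0.2942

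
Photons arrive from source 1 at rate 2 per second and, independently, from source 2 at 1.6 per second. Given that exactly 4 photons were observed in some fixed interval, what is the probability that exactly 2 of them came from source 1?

Given the total, each event is independently from source 1 with probability p = λ_1/(λ_1+λ_2) = 2/3.6 ≈ 0.5556.
So K ~ Binomial(4, 2/3.6): P(K = 2) = C(4,2) · (2/3.6)^2 · (1.6/3.6)^2 ≈ 0.3658.

0.3658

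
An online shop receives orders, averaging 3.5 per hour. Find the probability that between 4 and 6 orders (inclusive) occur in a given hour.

With mean μ = 3.5 per hour,
P(4 ≤ N ≤ 6) = Σ_{j=4}^{6} e^(−3.5) · 3.5^j/j! ≈ 0.3981.

0.3981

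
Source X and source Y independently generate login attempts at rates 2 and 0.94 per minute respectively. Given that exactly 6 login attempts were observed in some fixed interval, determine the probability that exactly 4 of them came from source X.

Given the total, each event is independently from source X with probability p = λ_X/(λ_X+λ_Y) = 2/2.94 ≈ 0.6803.
So K ~ Binomial(6, 2/2.94): P(K = 4) = C(6,4) · (2/2.94)^4 · (0.94/2.94)^2 ≈ 0.3284.

0.3284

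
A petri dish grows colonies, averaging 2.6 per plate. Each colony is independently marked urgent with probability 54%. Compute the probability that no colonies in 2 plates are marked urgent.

Thinning: the colonies that are marked urgent themselves form a Poisson process with rate 0.54 × 2.6 = 1.404 per plate.
Over the interval, μ = 1.404 × 2 = 2.808 (2 plates).
P(N = 0) = e^(−2.808) · 2.808^0/0! ≈ 0.0603.

0.0603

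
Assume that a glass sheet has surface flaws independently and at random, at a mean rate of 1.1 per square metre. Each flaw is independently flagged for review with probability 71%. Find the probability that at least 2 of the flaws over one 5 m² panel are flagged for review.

0.9012

Thinning: the flaws that are flagged for review themselves form a Poisson process with rate 0.71 × 1.1 = 0.781 per square metre.
Over the interval, μ = 0.781 × 5 = 3.905 (a 5 m² panel = 5 square metres).
P(N ≥ 2) = 1 − P(N ≤ 1) ≈ 0.9012.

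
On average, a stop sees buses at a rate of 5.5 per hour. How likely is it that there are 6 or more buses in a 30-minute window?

0.0608

Over the interval, μ = 5.5 × 0.5 = 2.75 (a 30-minute window = 0.5 hours).
P(N ≥ 6) = 1 − P(N ≤ 5) = 1 − Σ_{j=0}^{5} e^(−μ) μ^j/j! ≈ 0.0608.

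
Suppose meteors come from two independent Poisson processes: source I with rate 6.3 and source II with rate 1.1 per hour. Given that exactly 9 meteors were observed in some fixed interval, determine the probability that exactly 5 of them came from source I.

Given the total, each event is independently from source I with probability p = λ_I/(λ_I+λ_II) = 6.3/7.4 ≈ 0.8514.
So K ~ Binomial(9, 6.3/7.4): P(K = 5) = C(9,5) · (6.3/7.4)^5 · (1.1/7.4)^4 ≈ 0.0275.

0.0275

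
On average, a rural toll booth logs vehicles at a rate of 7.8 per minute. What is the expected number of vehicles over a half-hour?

E[N] = λt = 7.8 × 30 = 234 (a half-hour = 30 minutes).

234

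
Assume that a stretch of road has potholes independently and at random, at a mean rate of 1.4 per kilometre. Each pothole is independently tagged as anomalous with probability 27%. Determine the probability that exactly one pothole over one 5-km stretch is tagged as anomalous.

0.2855

Thinning: the potholes that are tagged as anomalous themselves form a Poisson process with rate 0.27 × 1.4 = 0.378 per kilometre.
Over the interval, μ = 0.378 × 5 = 1.89 (a 5-km stretch = 5 kilometres).
P(N = 1) = e^(−1.89) · 1.89^1/1! ≈ 0.2855.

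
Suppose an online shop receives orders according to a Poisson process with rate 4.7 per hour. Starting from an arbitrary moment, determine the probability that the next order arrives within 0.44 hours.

Inter-arrival times are exponential with rate λ = 4.7 per hour.
P(T ≤ 0.44) = 1 − e^(−λt) = 1 − e^(−4.7 × 0.44) = 1 − e^(−2.068) ≈ 0.8736.

0.8736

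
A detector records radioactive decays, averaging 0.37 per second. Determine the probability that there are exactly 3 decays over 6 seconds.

Over the interval, μ = 0.37 × 6 = 2.22 (6 seconds).
P(N = 3) = e^(−μ) μ^3/3! = e^(−2.22) · 2.22^3/6 ≈ 0.1980.

0.1980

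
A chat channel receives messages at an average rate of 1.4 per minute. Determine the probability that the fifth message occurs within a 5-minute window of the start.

0.8270

Over the interval, μ = 1.4 × 5 = 7 (a 5-minute window = 5 minutes).
The fifth arrival falls in the interval iff at least 5 events occur there: P(S_5 ≤ t) = P(N ≥ 5) = 1 − P(N ≤ 4) ≈ 0.8270.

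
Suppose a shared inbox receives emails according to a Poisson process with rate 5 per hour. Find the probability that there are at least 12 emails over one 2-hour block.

Over the interval, μ = 5 × 2 = 10 (a 2-hour block = 2 hours).
P(N ≥ 12) = 1 − P(N ≤ 11) = 1 − Σ_{j=0}^{11} e^(−μ) μ^j/j! ≈ 0.3032.

0.3032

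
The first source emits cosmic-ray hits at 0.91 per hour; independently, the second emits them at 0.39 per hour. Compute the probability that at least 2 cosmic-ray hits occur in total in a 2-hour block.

0.7326

Independent Poisson processes superpose: combined rate λ = 0.91 + 0.39 = 1.3 per hour.
Over the interval, μ = 1.3 × 2 = 2.6 (a 2-hour block = 2 hours).
P(N ≥ 2) = 1 − P(N ≤ 1) ≈ 0.7326.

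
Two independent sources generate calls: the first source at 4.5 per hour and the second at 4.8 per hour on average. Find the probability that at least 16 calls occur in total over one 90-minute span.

0.3257

Independent Poisson processes superpose: combined rate λ = 4.5 + 4.8 = 9.3 per hour.
Over the interval, μ = 9.3 × 1.5 = 13.95 (a 90-minute span = 1.5 hours).
P(N ≥ 16) = 1 − P(N ≤ 15) ≈ 0.3257.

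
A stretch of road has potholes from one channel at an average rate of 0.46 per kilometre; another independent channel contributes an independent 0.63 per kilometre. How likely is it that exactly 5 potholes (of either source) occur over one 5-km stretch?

Independent Poisson processes superpose: combined rate λ = 0.46 + 0.63 = 1.09 per kilometre.
Over the interval, μ = 1.09 × 5 = 5.45 (a 5-km stretch = 5 kilometres).
P(N = 5) = e^(−5.45) · 5.45^5/5! ≈ 0.1721.

0.1721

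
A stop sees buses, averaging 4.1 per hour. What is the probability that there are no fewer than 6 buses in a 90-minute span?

0.5781

Over the interval, μ = 4.1 × 1.5 = 6.15 (a 90-minute span = 1.5 hours).
P(N ≥ 6) = 1 − P(N ≤ 5) = 1 − Σ_{j=0}^{5} e^(−μ) μ^j/j! ≈ 0.5781.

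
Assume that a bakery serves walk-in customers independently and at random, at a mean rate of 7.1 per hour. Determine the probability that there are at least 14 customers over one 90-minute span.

Over the interval, μ = 7.1 × 1.5 = 10.65 (a 90-minute span = 1.5 hours).
P(N ≥ 14) = 1 − P(N ≤ 13) = 1 − Σ_{j=0}^{13} e^(−μ) μ^j/j! ≈ 0.1874.

0.1874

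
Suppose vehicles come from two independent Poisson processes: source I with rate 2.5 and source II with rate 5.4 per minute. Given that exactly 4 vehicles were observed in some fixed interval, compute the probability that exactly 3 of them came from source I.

Given the total, each event is independently from source I with probability p = λ_I/(λ_I+λ_II) = 2.5/7.9 ≈ 0.3165.
So K ~ Binomial(4, 2.5/7.9): P(K = 3) = C(4,3) · (2.5/7.9)^3 · (5.4/7.9)^1 ≈ 0.0866.

0.0866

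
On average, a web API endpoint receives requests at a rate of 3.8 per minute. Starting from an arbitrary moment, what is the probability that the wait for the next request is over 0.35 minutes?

0.2645

The wait for the next event is exponential with rate λ = 3.8 per minute.
P(T > 0.35) = e^(−λt) = e^(−3.8 × 0.35) = e^(−1.33) ≈ 0.2645.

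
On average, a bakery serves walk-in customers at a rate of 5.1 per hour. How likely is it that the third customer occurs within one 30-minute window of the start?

Over the interval, μ = 5.1 × 0.5 = 2.55 (a 30-minute window = 0.5 hours).
The third arrival falls in the interval iff at least 3 events occur there: P(S_3 ≤ t) = P(N ≥ 3) = 1 − P(N ≤ 2) ≈ 0.4689.

0.4689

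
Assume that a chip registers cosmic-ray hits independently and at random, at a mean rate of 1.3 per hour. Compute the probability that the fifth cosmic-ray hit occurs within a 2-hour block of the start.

Over the interval, μ = 1.3 × 2 = 2.6 (a 2-hour block = 2 hours).
The fifth arrival falls in the interval iff at least 5 events occur there: P(S_5 ≤ t) = P(N ≥ 5) = 1 − P(N ≤ 4) ≈ 0.1226.

0.1226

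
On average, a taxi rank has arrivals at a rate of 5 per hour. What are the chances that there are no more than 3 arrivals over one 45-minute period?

Over the interval, μ = 5 × 0.75 = 3.75 (a 45-minute period = 0.75 hours).
P(N ≤ 3) = Σ_{j=0}^{3} e^(−μ) μ^j/j! ≈ 0.4838.

0.4838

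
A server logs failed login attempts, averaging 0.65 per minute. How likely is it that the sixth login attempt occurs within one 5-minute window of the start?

0.1112

Over the interval, μ = 0.65 × 5 = 3.25 (a 5-minute window = 5 minutes).
The sixth arrival falls in the interval iff at least 6 events occur there: P(S_6 ≤ t) = P(N ≥ 6) = 1 − P(N ≤ 5) ≈ 0.1112.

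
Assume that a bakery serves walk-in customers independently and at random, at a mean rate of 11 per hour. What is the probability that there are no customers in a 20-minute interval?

0.0256

Over the interval, μ = 11 × 1/3 ≈ 3.66667 (a 20-minute interval = 1/3 hours).
P(N = 0) = e^(−μ) μ^0/0! = e^(−3.66667) · 3.66667^0/1 ≈ 0.0256.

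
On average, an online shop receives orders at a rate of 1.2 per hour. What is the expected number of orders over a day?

28.8

E[N] = λt = 1.2 × 24 = 28.8 (a day = 24 hours).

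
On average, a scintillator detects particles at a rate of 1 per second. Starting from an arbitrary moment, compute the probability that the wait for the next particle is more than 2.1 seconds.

The wait for the next event is exponential with rate λ = 1 per second.
P(T > 2.1) = e^(−λt) = e^(−1 × 2.1) = e^(−2.1) ≈ 0.1225.

0.1225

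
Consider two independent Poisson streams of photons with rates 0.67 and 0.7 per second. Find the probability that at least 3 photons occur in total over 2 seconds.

Independent Poisson processes superpose: combined rate λ = 0.67 + 0.7 = 1.37 per second.
Over the interval, μ = 1.37 × 2 = 2.74 (2 seconds).
P(N ≥ 3) = 1 − P(N ≤ 2) ≈ 0.5161.

0.5161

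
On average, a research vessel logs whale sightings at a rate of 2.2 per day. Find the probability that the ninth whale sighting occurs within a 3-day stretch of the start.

0.2204

Over the interval, μ = 2.2 × 3 = 6.6 (a 3-day stretch = 3 days).
The ninth arrival falls in the interval iff at least 9 events occur there: P(S_9 ≤ t) = P(N ≥ 9) = 1 − P(N ≤ 8) ≈ 0.2204.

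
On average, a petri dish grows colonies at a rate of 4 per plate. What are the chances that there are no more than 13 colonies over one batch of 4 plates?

Over the interval, μ = 4 × 4 = 16 (a batch of 4 plates = 4 plates).
P(N ≤ 13) = Σ_{j=0}^{13} e^(−μ) μ^j/j! ≈ 0.2745.

0.2745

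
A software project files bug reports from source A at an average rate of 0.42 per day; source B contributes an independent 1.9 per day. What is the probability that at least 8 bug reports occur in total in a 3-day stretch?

0.3953

Independent Poisson processes superpose: combined rate λ = 0.42 + 1.9 = 2.32 per day.
Over the interval, μ = 2.32 × 3 = 6.96 (a 3-day stretch = 3 days).
P(N ≥ 8) = 1 − P(N ≤ 7) ≈ 0.3953.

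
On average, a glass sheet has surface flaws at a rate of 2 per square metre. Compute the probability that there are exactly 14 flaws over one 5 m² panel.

0.0521

Over the interval, μ = 2 × 5 = 10 (a 5 m² panel = 5 square metres).
P(N = 14) = e^(−μ) μ^14/14! = e^(−10) · 10^14/87178291200 ≈ 0.0521.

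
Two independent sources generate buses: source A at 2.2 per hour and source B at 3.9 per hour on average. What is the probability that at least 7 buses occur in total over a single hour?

Independent Poisson processes superpose: combined rate λ = 2.2 + 3.9 = 6.1 per hour.
So μ = 6.1.
P(N ≥ 7) = 1 − P(N ≤ 6) ≈ 0.4098.

0.4098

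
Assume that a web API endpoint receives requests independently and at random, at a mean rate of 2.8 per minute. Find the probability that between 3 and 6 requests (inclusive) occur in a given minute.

0.5061

With mean μ = 2.8 per minute,
P(3 ≤ N ≤ 6) = Σ_{j=3}^{6} e^(−2.8) · 2.8^j/j! ≈ 0.5061.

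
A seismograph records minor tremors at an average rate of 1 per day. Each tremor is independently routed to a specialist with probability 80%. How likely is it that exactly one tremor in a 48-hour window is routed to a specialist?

Thinning: the tremors that are routed to a specialist themselves form a Poisson process with rate 0.8 × 1 = 0.8 per day.
Over the interval, μ = 0.8 × 2 = 1.6 (a 48-hour window = 2 days).
P(N = 1) = e^(−1.6) · 1.6^1/1! ≈ 0.3230.

0.3230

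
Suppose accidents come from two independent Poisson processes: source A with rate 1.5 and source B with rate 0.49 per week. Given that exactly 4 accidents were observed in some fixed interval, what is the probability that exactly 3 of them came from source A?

Given the total, each event is independently from source A with probability p = λ_A/(λ_A+λ_B) = 1.5/1.99 ≈ 0.7538.
So K ~ Binomial(4, 1.5/1.99): P(K = 3) = C(4,3) · (1.5/1.99)^3 · (0.49/1.99)^1 ≈ 0.4218.

0.4218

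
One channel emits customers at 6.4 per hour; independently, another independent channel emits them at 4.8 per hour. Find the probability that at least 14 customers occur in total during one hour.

Independent Poisson processes superpose: combined rate λ = 6.4 + 4.8 = 11.2 per hour.
So μ = 11.2.
P(N ≥ 14) = 1 − P(N ≤ 13) ≈ 0.2376.

0.2376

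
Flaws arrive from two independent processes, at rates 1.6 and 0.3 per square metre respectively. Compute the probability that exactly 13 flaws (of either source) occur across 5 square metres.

Independent Poisson processes superpose: combined rate λ = 1.6 + 0.3 = 1.9 per square metre.
Over the interval, μ = 1.9 × 5 = 9.5 (5 square metres).
P(N = 13) = e^(−9.5) · 9.5^13/13! ≈ 0.0617.

0.0617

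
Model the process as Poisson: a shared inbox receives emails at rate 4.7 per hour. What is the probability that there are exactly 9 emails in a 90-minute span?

0.1028

Over the interval, μ = 4.7 × 1.5 = 7.05 (a 90-minute span = 1.5 hours).
P(N = 9) = e^(−μ) μ^9/9! = e^(−7.05) · 7.05^9/362880 ≈ 0.1028.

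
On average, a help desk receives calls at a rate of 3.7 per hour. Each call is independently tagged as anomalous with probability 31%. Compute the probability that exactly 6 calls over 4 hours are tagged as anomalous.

0.1318

Thinning: the calls that are tagged as anomalous themselves form a Poisson process with rate 0.31 × 3.7 = 1.147 per hour.
Over the interval, μ = 1.147 × 4 = 4.588 (4 hours).
P(N = 6) = e^(−4.588) · 4.588^6/6! ≈ 0.1318.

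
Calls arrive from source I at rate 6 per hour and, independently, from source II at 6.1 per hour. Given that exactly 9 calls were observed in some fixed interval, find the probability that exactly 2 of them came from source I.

Given the total, each event is independently from source I with probability p = λ_I/(λ_I+λ_II) = 6/12.1 ≈ 0.4959.
So K ~ Binomial(9, 6/12.1): P(K = 2) = C(9,2) · (6/12.1)^2 · (6.1/12.1)^7 ≈ 0.0733.

0.0733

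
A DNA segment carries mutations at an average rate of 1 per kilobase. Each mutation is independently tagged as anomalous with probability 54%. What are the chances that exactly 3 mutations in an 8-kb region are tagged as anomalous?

0.1787

Thinning: the mutations that are tagged as anomalous themselves form a Poisson process with rate 0.54 × 1 = 0.54 per kilobase.
Over the interval, μ = 0.54 × 8 = 4.32 (an 8-kb region = 8 kilobases).
P(N = 3) = e^(−4.32) · 4.32^3/3! ≈ 0.1787.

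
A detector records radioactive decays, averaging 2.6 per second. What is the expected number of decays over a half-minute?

E[N] = λt = 2.6 × 30 = 78 (a half-minute = 30 seconds).

78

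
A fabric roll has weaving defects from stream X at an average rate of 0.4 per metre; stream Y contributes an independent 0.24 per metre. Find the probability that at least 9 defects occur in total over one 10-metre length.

0.1967

Independent Poisson processes superpose: combined rate λ = 0.4 + 0.24 = 0.64 per metre.
Over the interval, μ = 0.64 × 10 = 6.4 (a 10-metre length = 10 metres).
P(N ≥ 9) = 1 − P(N ≤ 8) ≈ 0.1967.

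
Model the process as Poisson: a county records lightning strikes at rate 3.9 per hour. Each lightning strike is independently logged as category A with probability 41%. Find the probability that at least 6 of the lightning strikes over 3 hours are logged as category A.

0.3485

Thinning: the lightning strikes that are logged as category A themselves form a Poisson process with rate 0.41 × 3.9 = 1.599 per hour.
Over the interval, μ = 1.599 × 3 = 4.797 (3 hours).
P(N ≥ 6) = 1 − P(N ≤ 5) ≈ 0.3485.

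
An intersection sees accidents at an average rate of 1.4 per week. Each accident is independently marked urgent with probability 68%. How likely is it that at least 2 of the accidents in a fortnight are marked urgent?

Thinning: the accidents that are marked urgent themselves form a Poisson process with rate 0.68 × 1.4 = 0.952 per week.
Over the interval, μ = 0.952 × 2 = 1.904 (a fortnight = 2 weeks).
P(N ≥ 2) = 1 − P(N ≤ 1) ≈ 0.5674.

0.5674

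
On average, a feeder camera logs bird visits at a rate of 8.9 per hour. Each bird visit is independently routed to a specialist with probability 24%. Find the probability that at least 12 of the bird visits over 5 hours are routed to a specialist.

Thinning: the bird visits that are routed to a specialist themselves form a Poisson process with rate 0.24 × 8.9 = 2.136 per hour.
Over the interval, μ = 2.136 × 5 = 10.68 (5 hours).
P(N ≥ 12) = 1 − P(N ≤ 11) ≈ 0.3826.

0.3826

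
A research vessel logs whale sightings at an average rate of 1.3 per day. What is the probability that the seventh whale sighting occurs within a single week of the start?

0.8022

Over the interval, μ = 1.3 × 7 = 9.1 (a week = 7 days).
The seventh arrival falls in the interval iff at least 7 events occur there: P(S_7 ≤ t) = P(N ≥ 7) = 1 − P(N ≤ 6) ≈ 0.8022.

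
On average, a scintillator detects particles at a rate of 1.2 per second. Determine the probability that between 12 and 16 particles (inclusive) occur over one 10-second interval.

Over the interval, μ = 1.2 × 10 = 12 (a 10-second interval = 10 seconds).
P(12 ≤ N ≤ 16) = Σ_{j=12}^{16} e^(−12) · 12^j/j! ≈ 0.4371.

0.4371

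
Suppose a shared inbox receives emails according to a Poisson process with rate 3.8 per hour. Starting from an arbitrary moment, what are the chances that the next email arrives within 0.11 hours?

0.3416

Inter-arrival times are exponential with rate λ = 3.8 per hour.
P(T ≤ 0.11) = 1 − e^(−λt) = 1 − e^(−3.8 × 0.11) = 1 − e^(−0.418) ≈ 0.3416.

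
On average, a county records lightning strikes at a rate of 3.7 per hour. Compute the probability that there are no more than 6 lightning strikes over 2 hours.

0.3920

Over the interval, μ = 3.7 × 2 = 7.4 (2 hours).
P(N ≤ 6) = Σ_{j=0}^{6} e^(−μ) μ^j/j! ≈ 0.3920.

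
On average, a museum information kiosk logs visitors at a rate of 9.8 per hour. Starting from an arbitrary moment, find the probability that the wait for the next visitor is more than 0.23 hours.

0.1050

The wait for the next event is exponential with rate λ = 9.8 per hour.
P(T > 0.23) = e^(−λt) = e^(−9.8 × 0.23) = e^(−2.254) ≈ 0.1050.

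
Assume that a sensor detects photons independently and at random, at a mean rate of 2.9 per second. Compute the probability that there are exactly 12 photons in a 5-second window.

Over the interval, μ = 2.9 × 5 = 14.5 (a 5-second window = 5 seconds).
P(N = 12) = e^(−μ) μ^12/12! = e^(−14.5) · 14.5^12/479001600 ≈ 0.0910.

0.0910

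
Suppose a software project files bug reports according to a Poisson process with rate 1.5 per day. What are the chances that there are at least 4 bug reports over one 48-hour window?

Over the interval, μ = 1.5 × 2 = 3 (a 48-hour window = 2 days).
P(N ≥ 4) = 1 − P(N ≤ 3) = 1 − Σ_{j=0}^{3} e^(−μ) μ^j/j! ≈ 0.3528.

0.3528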